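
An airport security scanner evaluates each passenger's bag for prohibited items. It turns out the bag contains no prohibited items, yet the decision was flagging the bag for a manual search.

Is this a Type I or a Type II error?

The null hypothesis here is that the bag contains no prohibited items.
'Flagging the bag for a manual search' corresponds to rejecting H₀.
H₀ was rejected but H₀ is true — a Type I error (false positive).

Type I error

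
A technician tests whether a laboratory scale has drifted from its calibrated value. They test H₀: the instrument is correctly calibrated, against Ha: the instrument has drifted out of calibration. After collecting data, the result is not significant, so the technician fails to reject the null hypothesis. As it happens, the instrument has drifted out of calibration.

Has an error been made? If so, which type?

H₀ was not rejected, but H₀ is actually false.
Failing to reject a false null hypothesis is a Type II error (false negative).

Type II error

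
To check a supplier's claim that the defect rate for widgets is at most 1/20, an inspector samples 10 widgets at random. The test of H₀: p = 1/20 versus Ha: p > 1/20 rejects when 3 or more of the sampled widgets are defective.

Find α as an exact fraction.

α = P(reject H₀ | H₀ true) = P(K ≥ 3 | p = 1/20), K ~ Binomial(10, 1/20).
Computing the lower-tail complement: 1 − 2530550893109/2560000000000 = 29449106891/2560000000000.

29449106891/2560000000000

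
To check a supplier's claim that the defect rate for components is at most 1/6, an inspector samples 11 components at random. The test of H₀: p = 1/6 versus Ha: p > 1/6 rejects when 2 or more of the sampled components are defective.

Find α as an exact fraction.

The significance level is the probability, assuming p = 1/6, of seeing 2 or more defectives in 11 draws.
Via the complement, α = 1 − Σ_{j=0}^{1} C(11,j)(1/6)^j(5/6)^{11-j} = 12909191/22674816.

12909191/22674816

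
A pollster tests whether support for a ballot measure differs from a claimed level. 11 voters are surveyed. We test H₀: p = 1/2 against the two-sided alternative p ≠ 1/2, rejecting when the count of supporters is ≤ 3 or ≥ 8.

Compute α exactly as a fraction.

29/128

Under H₀, X ~ Binomial(11, 1/2); α is the probability of landing in either tail, P(X ≤ 3) + P(X ≥ 8).
By symmetry, α = 2·P(X ≤ 3) = 2·(1 + 11 + 55 + 165)/2048 = 464/2048 = 29/128.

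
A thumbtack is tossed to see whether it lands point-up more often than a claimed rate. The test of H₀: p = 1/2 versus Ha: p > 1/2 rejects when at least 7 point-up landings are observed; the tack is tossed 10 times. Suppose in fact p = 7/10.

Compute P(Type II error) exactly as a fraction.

218993301/625000000

A Type II error is failing to reject when Ha holds: with p = 7/10, β = P(K ≤ 6).
Equivalently, β = 1 − P(K ≥ 7) = 218993301/625000000.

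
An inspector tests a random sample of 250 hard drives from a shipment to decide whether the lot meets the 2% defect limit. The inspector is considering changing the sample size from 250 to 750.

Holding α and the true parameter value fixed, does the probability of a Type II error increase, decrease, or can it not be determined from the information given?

It decreases.

Increasing n separates the H₀ and Ha sampling distributions, so under Ha fewer outcomes land in the acceptance region.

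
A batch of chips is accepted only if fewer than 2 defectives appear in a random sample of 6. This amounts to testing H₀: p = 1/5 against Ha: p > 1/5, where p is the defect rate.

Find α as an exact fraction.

The significance level is the probability, assuming p = 1/5, of seeing 2 or more defectives in 6 draws.
α = 1 − P(S ≤ 1) = 1 − 2048/3125 = 1077/3125.

1077/3125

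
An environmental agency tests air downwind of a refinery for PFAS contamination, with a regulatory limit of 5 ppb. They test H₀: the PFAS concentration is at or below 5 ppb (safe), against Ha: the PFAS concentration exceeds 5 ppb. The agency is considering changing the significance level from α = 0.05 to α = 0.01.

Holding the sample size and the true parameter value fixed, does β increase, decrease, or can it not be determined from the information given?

It increases.

Tightening α shrinks the rejection region. When Ha holds, fewer sample outcomes clear the stricter threshold, so more fall in the acceptance region.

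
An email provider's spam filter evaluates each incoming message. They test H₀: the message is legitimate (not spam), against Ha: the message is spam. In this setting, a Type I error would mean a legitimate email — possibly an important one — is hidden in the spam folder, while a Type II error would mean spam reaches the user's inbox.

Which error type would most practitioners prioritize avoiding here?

Type I error

The Type I consequence (a legitimate email — possibly an important one — is hidden in the spam folder) is more severe than the Type II consequence (spam reaches the user's inbox).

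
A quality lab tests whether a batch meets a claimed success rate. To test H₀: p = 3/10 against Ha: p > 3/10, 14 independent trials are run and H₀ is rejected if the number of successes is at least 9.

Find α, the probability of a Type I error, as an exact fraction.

828852291297/100000000000000

α = P(reject H₀ | H₀ true) = P(K ≥ 9 | p = 3/10), with K ~ Binomial(14, 3/10).
Adding the binomial terms for j = 9 through 14 with p = 3/10 yields 828852291297/100000000000000.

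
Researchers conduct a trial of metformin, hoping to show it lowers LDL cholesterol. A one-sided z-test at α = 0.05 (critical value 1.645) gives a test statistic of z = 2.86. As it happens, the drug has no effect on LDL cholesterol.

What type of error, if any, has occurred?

The conventional null hypothesis is that the drug has no effect on LDL cholesterol.
Since z = 2.86 > z* = 1.645, H₀ is rejected.
H₀ is true (actually the drug has no effect on LDL cholesterol).
Rejecting a true H₀ is a Type I error.

Type I error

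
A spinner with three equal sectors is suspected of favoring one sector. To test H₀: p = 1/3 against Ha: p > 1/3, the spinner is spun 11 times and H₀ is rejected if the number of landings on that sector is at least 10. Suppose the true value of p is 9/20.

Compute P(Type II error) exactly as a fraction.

A Type II error is failing to reject when Ha holds: with p = 9/20, β = P(X ≤ 9).
Summing C(11,j)·(9/20)^j·(11/20)^{11-j} for j = 0..9 gives 20434671802787/20480000000000.

20434671802787/20480000000000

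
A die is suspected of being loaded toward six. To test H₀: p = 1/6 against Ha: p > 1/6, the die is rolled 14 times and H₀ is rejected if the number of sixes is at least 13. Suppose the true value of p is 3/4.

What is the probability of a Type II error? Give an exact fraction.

241331965/268435456

β = P(fail to reject H₀ | Ha true) = P(K ≤ 12 | p = 3/4), K ~ Binomial(14, 3/4).
Equivalently, β = 1 − P(K ≥ 13) = 241331965/268435456.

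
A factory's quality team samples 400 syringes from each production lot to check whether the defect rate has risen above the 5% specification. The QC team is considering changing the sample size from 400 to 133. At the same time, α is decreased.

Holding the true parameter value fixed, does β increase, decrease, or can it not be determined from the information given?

A smaller sample increases the standard error, so the sampling distributions under H₀ and Ha overlap more. A smaller α moves the rejection region further into the tail. With the alternative true, more outcomes now fall outside the rejection region, so failing to reject becomes more likely. Both changes push β in the same direction.

It increases.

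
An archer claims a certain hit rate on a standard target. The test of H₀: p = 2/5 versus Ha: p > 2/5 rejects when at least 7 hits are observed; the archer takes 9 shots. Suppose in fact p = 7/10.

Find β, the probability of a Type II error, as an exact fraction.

268584417/500000000

A Type II error is failing to reject when Ha holds: with p = 7/10, β = P(S ≤ 6).
Adding the binomial probabilities P(S=0)+…+P(S=6) at p = 7/10 gives 268584417/500000000.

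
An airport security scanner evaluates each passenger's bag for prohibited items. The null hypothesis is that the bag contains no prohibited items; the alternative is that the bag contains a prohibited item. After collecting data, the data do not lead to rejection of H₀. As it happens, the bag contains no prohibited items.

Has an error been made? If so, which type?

No error — this is a correct decision.

The test retained a true H₀ — the decision matches the true state.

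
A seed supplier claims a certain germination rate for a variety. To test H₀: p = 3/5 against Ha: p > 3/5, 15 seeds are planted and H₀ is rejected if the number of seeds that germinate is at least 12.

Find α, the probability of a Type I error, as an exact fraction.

The Type I error probability is α = P(X ≥ 12) computed under H₀, where X ~ Binomial(15, 3/5).
Adding the binomial terms for j = 12 through 15 with p = 3/5 yields 2761898877/30517578125.

2761898877/30517578125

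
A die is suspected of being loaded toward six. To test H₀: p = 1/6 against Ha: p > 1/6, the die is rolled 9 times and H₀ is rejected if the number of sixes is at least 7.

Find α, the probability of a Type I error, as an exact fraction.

Under H₀, Y ~ Binomial(9, 1/6), and α = P(Y ≥ 7).
Summing C(9,j)(1/6)^j(5/6)^{9−j} for j = 7,…,9 gives 473/5038848.

473/5038848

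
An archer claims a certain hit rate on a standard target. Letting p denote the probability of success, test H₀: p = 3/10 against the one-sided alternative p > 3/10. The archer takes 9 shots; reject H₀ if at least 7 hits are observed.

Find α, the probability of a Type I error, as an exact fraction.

α = P(reject H₀ | H₀ true) = P(X ≥ 7 | p = 3/10), with X ~ Binomial(9, 3/10).
Adding the binomial terms for j = 7 through 9 with p = 3/10 yields 2145447/500000000.

2145447/500000000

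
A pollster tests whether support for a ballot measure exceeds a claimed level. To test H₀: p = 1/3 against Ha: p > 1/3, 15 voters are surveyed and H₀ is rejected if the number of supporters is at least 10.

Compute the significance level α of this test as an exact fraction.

122027/14348907

α = P(reject H₀ | H₀ true) = P(X ≥ 10 | p = 1/3), with X ~ Binomial(15, 1/3).
P(X ≥ 10) = Σ_{j=10}^{15} C(15,j)·(1/3)^j·(2/3)^{15-j} = 122027/14348907.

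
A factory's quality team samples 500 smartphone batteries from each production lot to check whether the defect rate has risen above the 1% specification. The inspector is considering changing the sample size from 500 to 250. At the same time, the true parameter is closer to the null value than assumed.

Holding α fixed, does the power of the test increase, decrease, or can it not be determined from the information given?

It decreases.

A smaller sample increases the standard error, so the sampling distributions under H₀ and Ha overlap more. A smaller departure from H₀ means the test statistic under Ha is distributed closer to where it would be under H₀; rejection becomes less likely. Both changes push β in the same direction.
Since power = 1 − β and β increases, power decreases.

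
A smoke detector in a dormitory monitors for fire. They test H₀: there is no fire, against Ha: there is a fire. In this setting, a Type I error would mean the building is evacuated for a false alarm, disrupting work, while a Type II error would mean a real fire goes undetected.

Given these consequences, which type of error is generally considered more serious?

Type II error

The Type II consequence (a real fire goes undetected) is more severe than the Type I consequence (the building is evacuated for a false alarm, disrupting work).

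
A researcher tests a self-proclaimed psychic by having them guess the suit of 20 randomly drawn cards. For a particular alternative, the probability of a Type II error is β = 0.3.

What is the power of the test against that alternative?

0.7

Power = 1 − β = 1 − 0.3 = 0.7.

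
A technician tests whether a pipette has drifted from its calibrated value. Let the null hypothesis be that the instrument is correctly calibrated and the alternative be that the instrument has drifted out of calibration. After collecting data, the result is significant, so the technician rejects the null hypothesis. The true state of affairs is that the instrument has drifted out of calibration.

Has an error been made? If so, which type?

The test rejected a false H₀ — the decision matches the true state.

No error (correct decision).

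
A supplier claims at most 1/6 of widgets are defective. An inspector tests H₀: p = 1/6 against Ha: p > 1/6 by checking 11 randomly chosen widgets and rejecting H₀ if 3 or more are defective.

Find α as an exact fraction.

The significance level is the probability, assuming p = 1/6, of seeing 3 or more defectives in 11 draws.
Via the complement, α = 1 − Σ_{j=0}^{2} C(11,j)(1/6)^j(5/6)^{11-j} = 3671303/13436928.

3671303/13436928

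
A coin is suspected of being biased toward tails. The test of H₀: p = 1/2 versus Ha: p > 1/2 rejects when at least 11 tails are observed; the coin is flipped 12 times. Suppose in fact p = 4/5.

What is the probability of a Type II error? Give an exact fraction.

Under the alternative p = 4/5, Y ~ Binomial(12, 4/5); β is the probability the test does not reject, P(Y < 11).
Equivalently, β = 1 − P(Y ≥ 11) = 177031761/244140625.

177031761/244140625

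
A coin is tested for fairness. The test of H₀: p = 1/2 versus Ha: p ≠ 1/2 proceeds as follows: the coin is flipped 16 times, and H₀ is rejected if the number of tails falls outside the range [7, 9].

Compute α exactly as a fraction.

14893/32768

Under H₀, K ~ Binomial(16, 1/2); α is the probability of landing in either tail, P(K ≤ 6) + P(K ≥ 10).
By symmetry, α = 2·P(K ≤ 6) = 2·(1 + 16 + 120 + 560 + 1820 + 4368 + 8008)/65536 = 29786/65536 = 14893/32768.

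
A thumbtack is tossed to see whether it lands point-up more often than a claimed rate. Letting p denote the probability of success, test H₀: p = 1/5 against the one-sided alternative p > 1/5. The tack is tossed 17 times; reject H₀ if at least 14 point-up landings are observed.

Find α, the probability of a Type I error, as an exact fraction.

9153/152587890625

Under H₀, X ~ Binomial(17, 1/5), and α = P(X ≥ 14).
Adding the binomial terms for j = 14 through 17 with p = 1/5 yields 9153/152587890625.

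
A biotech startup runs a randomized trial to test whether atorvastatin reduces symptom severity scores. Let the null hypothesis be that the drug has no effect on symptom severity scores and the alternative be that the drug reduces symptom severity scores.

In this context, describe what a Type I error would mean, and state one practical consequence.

A Type I error is rejecting H₀ when H₀ is true.
Here that means concluding that the drug is effective when actually the drug has no effect on symptom severity scores.

A Type I error would mean concluding that the drug reduces symptom severity scores when in fact the drug has no effect on symptom severity scores. Consequence: an ineffective drug is approved and marketed, exposing patients to side effects with no benefit.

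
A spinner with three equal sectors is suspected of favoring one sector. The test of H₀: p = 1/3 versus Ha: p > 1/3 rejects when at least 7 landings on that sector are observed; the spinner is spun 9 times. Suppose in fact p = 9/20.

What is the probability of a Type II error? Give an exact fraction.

30407271323/32000000000

β = P(fail to reject H₀ | Ha true) = P(K ≤ 6 | p = 9/20), K ~ Binomial(9, 9/20).
Equivalently, β = 1 − P(K ≥ 7) = 30407271323/32000000000.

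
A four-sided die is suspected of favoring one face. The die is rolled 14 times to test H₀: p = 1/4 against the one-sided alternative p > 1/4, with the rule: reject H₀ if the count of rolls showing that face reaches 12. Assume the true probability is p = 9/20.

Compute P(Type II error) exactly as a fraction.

817437922121895041/819200000000000000

Under the alternative p = 9/20, Y ~ Binomial(14, 9/20); β is the probability the test does not reject, P(Y < 12).
Adding the binomial probabilities P(Y=0)+…+P(Y=11) at p = 9/20 gives 817437922121895041/819200000000000000.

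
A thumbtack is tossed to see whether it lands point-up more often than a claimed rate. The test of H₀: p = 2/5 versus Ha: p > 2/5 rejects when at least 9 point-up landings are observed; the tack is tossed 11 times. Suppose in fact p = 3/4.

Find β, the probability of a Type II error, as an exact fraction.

Under the alternative p = 3/4, S ~ Binomial(11, 3/4); β is the probability the test does not reject, P(S < 9).
Adding the binomial probabilities P(S=0)+…+P(S=8) at p = 3/4 gives 2285053/4194304.

2285053/4194304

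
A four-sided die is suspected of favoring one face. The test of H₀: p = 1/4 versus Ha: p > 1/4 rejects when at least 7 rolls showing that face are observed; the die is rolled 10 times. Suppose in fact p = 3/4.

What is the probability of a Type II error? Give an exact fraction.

58753/262144

Under the alternative p = 3/4, Y ~ Binomial(10, 3/4); β is the probability the test does not reject, P(Y < 7).
Summing C(10,j)·(3/4)^j·(1/4)^{10-j} for j = 0..6 gives 58753/262144.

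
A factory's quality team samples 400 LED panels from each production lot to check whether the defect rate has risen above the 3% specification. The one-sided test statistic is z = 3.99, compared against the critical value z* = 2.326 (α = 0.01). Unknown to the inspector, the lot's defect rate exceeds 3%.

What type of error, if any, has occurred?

The conventional null hypothesis is that the lot's defect rate is 3% (within specification).
Since z = 3.99 > z* = 2.326, H₀ is rejected.
H₀ is false (actually the lot's defect rate exceeds 3%).
The decision matches the true state — no error.

No error (correct decision).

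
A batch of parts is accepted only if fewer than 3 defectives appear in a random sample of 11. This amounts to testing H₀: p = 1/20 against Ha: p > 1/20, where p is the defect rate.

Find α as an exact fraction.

4992302221/327680000000

α = P(reject H₀ | H₀ true) = P(S ≥ 3 | p = 1/20), S ~ Binomial(11, 1/20).
α = 1 − P(S ≤ 2) = 1 − 322687697779/327680000000 = 4992302221/327680000000.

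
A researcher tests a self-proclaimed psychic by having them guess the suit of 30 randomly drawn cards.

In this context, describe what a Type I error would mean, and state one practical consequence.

With the conventional null hypothesis that the subject is guessing at random (p = 1/4):
A Type I error is rejecting H₀ when H₀ is true.
Here that means concluding the subject has some ability beyond chance when actually the subject is guessing at random (p = 1/4).

A Type I error would mean concluding that the subject performs better than chance when in fact the subject is guessing at random (p = 1/4). Consequence: a lucky guesser is credited with psychic ability.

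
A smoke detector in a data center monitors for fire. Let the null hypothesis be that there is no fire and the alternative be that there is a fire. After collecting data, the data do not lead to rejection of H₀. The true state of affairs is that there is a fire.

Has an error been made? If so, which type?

H₀ was not rejected, but H₀ is actually false.
Failing to reject a false null hypothesis is a Type II error (false negative).

Type II error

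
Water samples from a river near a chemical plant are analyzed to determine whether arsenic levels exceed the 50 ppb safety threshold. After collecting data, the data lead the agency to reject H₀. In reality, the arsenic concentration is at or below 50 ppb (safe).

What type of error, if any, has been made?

Type I error

The conventional null hypothesis here is that the arsenic concentration is at or below 50 ppb (safe).
H₀ was rejected, but H₀ is actually true.
Rejecting a true null hypothesis is a Type I error (false positive).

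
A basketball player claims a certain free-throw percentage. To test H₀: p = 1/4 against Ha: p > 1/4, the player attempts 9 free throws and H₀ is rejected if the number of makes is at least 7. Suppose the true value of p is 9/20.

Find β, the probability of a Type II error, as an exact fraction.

A Type II error is failing to reject when Ha holds: with p = 9/20, β = P(K ≤ 6).
Equivalently, β = 1 − P(K ≥ 7) = 30407271323/32000000000.

30407271323/32000000000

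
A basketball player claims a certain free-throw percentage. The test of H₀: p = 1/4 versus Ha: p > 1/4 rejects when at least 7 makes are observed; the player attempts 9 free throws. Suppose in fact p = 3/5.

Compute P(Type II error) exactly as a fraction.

1500416/1953125

β = P(fail to reject H₀ | Ha true) = P(Y ≤ 6 | p = 3/5), Y ~ Binomial(9, 3/5).
Equivalently, β = 1 − P(Y ≥ 7) = 1500416/1953125.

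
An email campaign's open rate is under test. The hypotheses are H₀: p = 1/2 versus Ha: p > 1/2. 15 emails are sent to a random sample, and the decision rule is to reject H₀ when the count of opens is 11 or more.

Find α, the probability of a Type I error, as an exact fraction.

Under H₀, X ~ Binomial(15, 1/2), and α = P(X ≥ 11).
That's C(15,11) + C(15,12) + C(15,13) + C(15,14) + C(15,15) over 2^15, i.e. (1365 + 455 + 105 + 15 + 1)/32768 = 1941/32768.

1941/32768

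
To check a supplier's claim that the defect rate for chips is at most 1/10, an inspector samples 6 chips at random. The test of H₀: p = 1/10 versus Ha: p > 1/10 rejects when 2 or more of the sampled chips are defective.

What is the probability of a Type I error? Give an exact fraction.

22853/200000

α = P(reject H₀ | H₀ true) = P(K ≥ 2 | p = 1/10), K ~ Binomial(6, 1/10).
α = 1 − P(K ≤ 1) = 1 − 177147/200000 = 22853/200000.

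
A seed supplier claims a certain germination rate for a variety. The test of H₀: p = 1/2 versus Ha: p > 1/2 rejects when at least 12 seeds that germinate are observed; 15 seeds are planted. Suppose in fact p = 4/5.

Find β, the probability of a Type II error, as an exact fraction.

10737240461/30517578125

β = P(fail to reject H₀ | Ha true) = P(X ≤ 11 | p = 4/5), X ~ Binomial(15, 4/5).
Summing C(15,j)·(4/5)^j·(1/5)^{15-j} for j = 0..11 gives 10737240461/30517578125.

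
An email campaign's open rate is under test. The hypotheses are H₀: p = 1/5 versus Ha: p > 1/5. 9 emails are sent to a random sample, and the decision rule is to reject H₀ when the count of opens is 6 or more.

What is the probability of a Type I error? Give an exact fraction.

5989/1953125

The Type I error probability is α = P(K ≥ 6) computed under H₀, where K ~ Binomial(9, 1/5).
P(K ≥ 6) = Σ_{j=6}^{9} C(9,j)·(1/5)^j·(4/5)^{9-j} = 5989/1953125.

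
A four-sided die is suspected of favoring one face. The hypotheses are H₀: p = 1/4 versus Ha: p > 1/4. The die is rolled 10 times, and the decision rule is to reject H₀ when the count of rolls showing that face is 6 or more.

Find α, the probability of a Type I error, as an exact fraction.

10343/524288

Under H₀, K ~ Binomial(10, 1/4), and α = P(K ≥ 6).
P(K ≥ 6) = Σ_{j=6}^{10} C(10,j)·(1/4)^j·(3/4)^{10-j} = 10343/524288.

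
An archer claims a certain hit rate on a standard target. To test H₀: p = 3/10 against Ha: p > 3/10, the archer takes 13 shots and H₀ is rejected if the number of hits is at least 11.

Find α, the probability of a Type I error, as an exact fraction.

Under H₀, Y ~ Binomial(13, 3/10), and α = P(Y ≥ 11).
Summing C(13,j)(3/10)^j(7/10)^{13−j} for j = 11,…,13 gives 90876411/1250000000000.

90876411/1250000000000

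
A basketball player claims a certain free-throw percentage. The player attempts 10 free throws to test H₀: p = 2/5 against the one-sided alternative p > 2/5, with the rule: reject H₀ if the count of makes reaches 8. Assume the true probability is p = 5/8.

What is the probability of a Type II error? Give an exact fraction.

β = P(fail to reject H₀ | Ha true) = P(X ≤ 7 | p = 5/8), X ~ Binomial(10, 5/8).
Summing C(10,j)·(5/8)^j·(3/8)^{10-j} for j = 0..7 gives 211794831/268435456.

211794831/268435456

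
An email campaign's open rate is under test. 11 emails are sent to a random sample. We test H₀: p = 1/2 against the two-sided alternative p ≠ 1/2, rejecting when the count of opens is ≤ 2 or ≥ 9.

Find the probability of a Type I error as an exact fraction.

The significance level is the null-hypothesis probability of the rejection region {≤2} ∪ {≥9}.
By symmetry, α = 2·P(S ≤ 2) = 2·(1 + 11 + 55)/2048 = 134/2048 = 67/1024.

67/1024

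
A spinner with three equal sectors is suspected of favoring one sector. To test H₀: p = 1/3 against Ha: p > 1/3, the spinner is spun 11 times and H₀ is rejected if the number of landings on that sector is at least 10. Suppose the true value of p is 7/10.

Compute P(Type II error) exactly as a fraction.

2217524751/2500000000

A Type II error is failing to reject when Ha holds: with p = 7/10, β = P(S ≤ 9).
Adding the binomial probabilities P(S=0)+…+P(S=9) at p = 7/10 gives 2217524751/2500000000.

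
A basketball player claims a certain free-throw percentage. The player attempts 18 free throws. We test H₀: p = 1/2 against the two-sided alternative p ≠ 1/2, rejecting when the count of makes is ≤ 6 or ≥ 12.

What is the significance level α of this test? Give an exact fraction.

α = P(Y ≤ 6 or Y ≥ 12 | p = 1/2), Y ~ Binomial(18, 1/2).
By symmetry, α = 2·P(Y ≤ 6) = 2·(1 + 18 + 153 + 816 + 3060 + 8568 + 18564)/262144 = 62360/262144 = 7795/32768.

7795/32768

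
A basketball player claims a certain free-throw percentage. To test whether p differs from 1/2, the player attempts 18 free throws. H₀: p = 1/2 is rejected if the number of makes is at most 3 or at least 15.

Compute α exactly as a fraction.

α = P(K ≤ 3 or K ≥ 15 | p = 1/2), K ~ Binomial(18, 1/2).
By symmetry, α = 2·P(K ≤ 3) = 2·(1 + 18 + 153 + 816)/262144 = 1976/262144 = 247/32768.

247/32768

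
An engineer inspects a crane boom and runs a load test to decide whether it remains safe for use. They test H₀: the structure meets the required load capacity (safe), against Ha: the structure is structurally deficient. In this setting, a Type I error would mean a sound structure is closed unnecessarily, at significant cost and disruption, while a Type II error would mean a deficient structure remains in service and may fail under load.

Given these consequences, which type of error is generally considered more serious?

Type II error

The Type II consequence (a deficient structure remains in service and may fail under load) is more severe than the Type I consequence (a sound structure is closed unnecessarily, at significant cost and disruption).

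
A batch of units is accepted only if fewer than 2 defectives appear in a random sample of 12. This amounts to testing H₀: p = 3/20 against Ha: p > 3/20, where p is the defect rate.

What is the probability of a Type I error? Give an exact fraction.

α = P(reject H₀ | H₀ true) = P(X ≥ 2 | p = 3/20), X ~ Binomial(12, 3/20).
Via the complement, α = 1 − Σ_{j=0}^{1} C(12,j)(3/20)^j(17/20)^{12-j} = 2279589495695451/4096000000000000.

2279589495695451/4096000000000000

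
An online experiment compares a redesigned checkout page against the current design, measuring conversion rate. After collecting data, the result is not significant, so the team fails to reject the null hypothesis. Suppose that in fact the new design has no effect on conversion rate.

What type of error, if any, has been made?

No error — this is a correct decision.

The conventional null hypothesis here is that the new design has no effect on conversion rate.
The test retained a true H₀ — the decision matches the true state.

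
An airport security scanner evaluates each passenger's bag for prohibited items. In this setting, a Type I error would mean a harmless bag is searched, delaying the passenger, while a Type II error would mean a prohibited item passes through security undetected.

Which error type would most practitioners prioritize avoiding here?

Type II error

The Type II consequence (a prohibited item passes through security undetected) is more severe than the Type I consequence (a harmless bag is searched, delaying the passenger).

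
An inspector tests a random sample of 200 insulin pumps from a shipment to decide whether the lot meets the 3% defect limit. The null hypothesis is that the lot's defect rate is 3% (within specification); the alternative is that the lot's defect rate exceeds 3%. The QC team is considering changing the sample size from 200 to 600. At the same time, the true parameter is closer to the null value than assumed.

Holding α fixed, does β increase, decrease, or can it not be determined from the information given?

The first change alone would make β decrease; the second alone would make β increase. Which effect dominates depends on the magnitudes, which are not given.

Cannot be determined from the information given.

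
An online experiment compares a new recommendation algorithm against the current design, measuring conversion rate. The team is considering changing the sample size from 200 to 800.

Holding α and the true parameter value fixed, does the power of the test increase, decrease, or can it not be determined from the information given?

It increases.

Increasing n separates the H₀ and Ha sampling distributions, so under Ha fewer outcomes land in the acceptance region.
Since power = 1 − β and β decreases, power increases.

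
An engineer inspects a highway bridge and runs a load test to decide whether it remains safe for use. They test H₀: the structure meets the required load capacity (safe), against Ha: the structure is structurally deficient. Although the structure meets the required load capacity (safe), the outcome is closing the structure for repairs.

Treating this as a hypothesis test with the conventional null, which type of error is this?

'Closing the structure for repairs' corresponds to rejecting H₀.
H₀ was rejected but H₀ is true — a Type I error (false positive).

Type I error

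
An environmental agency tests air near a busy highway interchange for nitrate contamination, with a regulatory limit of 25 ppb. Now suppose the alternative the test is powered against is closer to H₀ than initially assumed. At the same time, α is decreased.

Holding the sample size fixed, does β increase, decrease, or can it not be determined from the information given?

It increases.

A smaller departure from H₀ means the test statistic under Ha is distributed closer to where it would be under H₀; rejection becomes less likely. Lowering α raises the bar for rejection; under Ha, the test now fails to reject on outcomes it previously would have rejected. Both changes push β in the same direction.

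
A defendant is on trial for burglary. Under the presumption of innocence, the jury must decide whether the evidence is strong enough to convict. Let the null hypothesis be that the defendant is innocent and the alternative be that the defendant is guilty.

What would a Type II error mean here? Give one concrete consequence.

A Type II error is failing to reject H₀ when H₀ is false.
Here that means acquitting the defendant when actually the defendant is guilty.

A Type II error would mean concluding that the defendant is innocent (or at least failing to establish that the defendant is guilty) when in fact the defendant is guilty. Consequence: a guilty person goes free.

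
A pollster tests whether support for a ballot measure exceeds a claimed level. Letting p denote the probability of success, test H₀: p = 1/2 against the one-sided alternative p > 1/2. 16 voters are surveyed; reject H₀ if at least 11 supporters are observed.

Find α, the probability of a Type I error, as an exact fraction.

6885/65536

The Type I error probability is α = P(X ≥ 11) computed under H₀, where X ~ Binomial(16, 1/2).
Summing the upper tail: (4368 + 1820 + 560 + 120 + 16 + 1) / 2^16 = 6885/65536.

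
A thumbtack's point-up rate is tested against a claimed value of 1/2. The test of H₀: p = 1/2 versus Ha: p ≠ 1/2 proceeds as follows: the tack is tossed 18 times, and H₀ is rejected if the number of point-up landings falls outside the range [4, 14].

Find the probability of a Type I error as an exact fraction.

α = P(S ≤ 3 or S ≥ 15 | p = 1/2), S ~ Binomial(18, 1/2).
Each tail has probability (1 + 18 + 153 + 816)/262144; doubling gives α = 1976/262144 = 247/32768.

247/32768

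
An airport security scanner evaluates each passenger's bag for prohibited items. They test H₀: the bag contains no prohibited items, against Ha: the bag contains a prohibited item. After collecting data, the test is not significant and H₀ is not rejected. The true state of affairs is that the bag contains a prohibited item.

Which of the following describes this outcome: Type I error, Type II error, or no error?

H₀ was not rejected, but H₀ is actually false.
Failing to reject a false null hypothesis is a Type II error (false negative).

Type II error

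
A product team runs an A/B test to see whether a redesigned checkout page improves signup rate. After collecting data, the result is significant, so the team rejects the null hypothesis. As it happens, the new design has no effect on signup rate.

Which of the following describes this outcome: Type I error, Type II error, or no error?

Type I error

The conventional null hypothesis here is that the new design has no effect on signup rate.
H₀ was rejected, but H₀ is actually true.
Rejecting a true null hypothesis is a Type I error (false positive).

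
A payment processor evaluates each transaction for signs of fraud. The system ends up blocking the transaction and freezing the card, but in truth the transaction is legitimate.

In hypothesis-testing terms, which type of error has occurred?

The null hypothesis here is that the transaction is legitimate.
'Blocking the transaction and freezing the card' corresponds to rejecting H₀.
H₀ was rejected but H₀ is true — a Type I error (false positive).

Type I error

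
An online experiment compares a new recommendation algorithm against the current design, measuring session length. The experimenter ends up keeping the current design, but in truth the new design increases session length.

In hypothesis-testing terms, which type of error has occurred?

Type II error

The null hypothesis here is that the new design has no effect on session length.
'Keeping the current design' corresponds to failing to reject H₀.
H₀ was not rejected but H₀ is false — a Type II error (false negative).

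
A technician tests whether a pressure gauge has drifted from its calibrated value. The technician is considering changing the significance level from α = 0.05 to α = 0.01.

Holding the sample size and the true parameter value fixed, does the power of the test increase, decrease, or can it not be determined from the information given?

A smaller α moves the rejection region further into the tail. With the alternative true, more outcomes now fall outside the rejection region, so failing to reject becomes more likely.
Since power = 1 − β and β increases, power decreases.

It decreases.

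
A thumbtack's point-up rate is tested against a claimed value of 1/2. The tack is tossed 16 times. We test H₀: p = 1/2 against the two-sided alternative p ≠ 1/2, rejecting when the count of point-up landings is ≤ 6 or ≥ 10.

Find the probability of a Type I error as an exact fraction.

14893/32768

α = P(S ≤ 6 or S ≥ 10 | p = 1/2), S ~ Binomial(16, 1/2).
Each tail has probability (1 + 16 + 120 + 560 + 1820 + 4368 + 8008)/65536; doubling gives α = 29786/65536 = 14893/32768.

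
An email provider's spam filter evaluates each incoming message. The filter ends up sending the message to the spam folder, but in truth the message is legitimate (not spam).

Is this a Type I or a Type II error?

The null hypothesis here is that the message is legitimate (not spam).
'Sending the message to the spam folder' corresponds to rejecting H₀.
H₀ was rejected but H₀ is true — a Type I error (false positive).

Type I error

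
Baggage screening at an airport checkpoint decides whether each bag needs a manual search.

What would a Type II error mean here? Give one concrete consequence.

A Type II error would mean concluding that the bag contains no prohibited items (or at least failing to establish that the bag contains a prohibited item) when in fact the bag contains a prohibited item. Consequence: a prohibited item passes through security undetected.

With the conventional null hypothesis that the bag contains no prohibited items:
A Type II error is failing to reject H₀ when H₀ is false.
Here that means letting the bag through when actually the bag contains a prohibited item.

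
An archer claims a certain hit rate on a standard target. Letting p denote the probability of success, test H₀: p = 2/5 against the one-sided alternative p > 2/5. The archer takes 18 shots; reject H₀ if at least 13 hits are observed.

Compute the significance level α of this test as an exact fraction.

21936406528/3814697265625

α = P(reject H₀ | H₀ true) = P(Y ≥ 13 | p = 2/5), with Y ~ Binomial(18, 2/5).
Summing C(18,j)(2/5)^j(3/5)^{18−j} for j = 13,…,18 gives 21936406528/3814697265625.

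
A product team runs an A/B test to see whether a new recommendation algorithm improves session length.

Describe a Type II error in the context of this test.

A Type II error would mean concluding that the new design has no effect on session length (or at least failing to establish that the new design increases session length) when in fact the new design increases session length.

With the conventional null hypothesis that the new design has no effect on session length:
A Type II error is failing to reject H₀ when H₀ is false.
Here that means keeping the current design when actually the new design increases session length.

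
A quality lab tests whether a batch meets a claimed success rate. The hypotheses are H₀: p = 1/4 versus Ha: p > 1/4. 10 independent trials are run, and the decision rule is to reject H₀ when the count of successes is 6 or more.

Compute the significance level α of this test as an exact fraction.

Under H₀, X ~ Binomial(10, 1/4), and α = P(X ≥ 6).
Summing C(10,j)(1/4)^j(3/4)^{10−j} for j = 6,…,10 gives 10343/524288.

10343/524288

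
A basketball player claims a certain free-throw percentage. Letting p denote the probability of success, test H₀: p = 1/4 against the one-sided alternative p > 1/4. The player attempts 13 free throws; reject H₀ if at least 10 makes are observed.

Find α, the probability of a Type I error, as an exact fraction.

Under H₀, Y ~ Binomial(13, 1/4), and α = P(Y ≥ 10).
Summing C(13,j)(1/4)^j(3/4)^{13−j} for j = 10,…,13 gives 529/4194304.

529/4194304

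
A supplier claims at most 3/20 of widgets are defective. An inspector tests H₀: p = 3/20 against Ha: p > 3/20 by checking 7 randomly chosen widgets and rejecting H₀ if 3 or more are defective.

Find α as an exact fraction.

18883881/256000000

The significance level is the probability, assuming p = 3/20, of seeing 3 or more defectives in 7 draws.
α = 1 − P(X ≤ 2) = 1 − 237116119/256000000 = 18883881/256000000.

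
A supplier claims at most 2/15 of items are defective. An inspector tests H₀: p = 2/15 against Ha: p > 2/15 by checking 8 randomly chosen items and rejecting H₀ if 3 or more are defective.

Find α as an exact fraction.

Under H₀, X ~ Binomial(8, 2/15); the Type I error rate is P(X ≥ 3).
Via the complement, α = 1 − Σ_{j=0}^{2} C(8,j)(2/15)^j(13/15)^{8-j} = 67527008/854296875.

67527008/854296875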